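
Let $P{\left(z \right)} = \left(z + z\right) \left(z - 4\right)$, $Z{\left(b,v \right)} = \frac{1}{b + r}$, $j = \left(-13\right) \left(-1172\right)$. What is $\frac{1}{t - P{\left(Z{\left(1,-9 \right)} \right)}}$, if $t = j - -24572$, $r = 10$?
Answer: $\frac{121}{4816854} \approx 2.512 \cdot 10^{-5}$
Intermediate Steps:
$j = 15236$
$Z{\left(b,v \right)} = \frac{1}{10 + b}$ ($Z{\left(b,v \right)} = \frac{1}{b + 10} = \frac{1}{10 + b}$)
$P{\left(z \right)} = 2 z \left(-4 + z\right)$
$t = 39808$ ($t = 15236 - -24572 = 15236 + 24572 = 39808$)
$\frac{1}{t - P{\left(Z{\left(1,-9 \right)} \right)}} = \frac{1}{39808 - \frac{2 \left(-4 + \frac{1}{10 + 1}\right)}{10 + 1}} = \frac{1}{39808 - \frac{2 \left(-4 + \frac{1}{11}\right)}{11}} = \frac{1}{39808 - 2 \cdot \frac{1}{11} \left(-4 + \frac{1}{11}\right)} = \frac{1}{39808 - 2 \cdot \frac{1}{11} \left(- \frac{43}{11}\right)} = \frac{1}{39808 - - \frac{86}{121}} = \frac{1}{39808 + \frac{86}{121}} = \frac{1}{\frac{4816854}{121}} = \frac{121}{4816854}$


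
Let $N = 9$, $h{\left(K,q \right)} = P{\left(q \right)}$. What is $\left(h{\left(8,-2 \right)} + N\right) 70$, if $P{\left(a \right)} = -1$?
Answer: $560$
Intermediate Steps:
$h{\left(K,q \right)} = -1$
$\left(h{\left(8,-2 \right)} + N\right) 70 = \left(-1 + 9\right) 70 = 8 \cdot 70 = 560$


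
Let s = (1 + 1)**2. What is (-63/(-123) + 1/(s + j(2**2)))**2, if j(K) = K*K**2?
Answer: 2157961/7772944 ≈ 0.27762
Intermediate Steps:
j(K) = K**3
s = 4 (s = 2**2 = 4)
(-63/(-123) + 1/(s + j(2**2)))**2 = (-63/(-123) + 1/(4 + (2**2)**3))**2 = (-63*(-1/123) + 1/(4 + 4**3))**2 = (21/41 + 1/(4 + 64))**2 = (21/41 + 1/68)**2 = (1469/2788)**2 = 2157961/7772944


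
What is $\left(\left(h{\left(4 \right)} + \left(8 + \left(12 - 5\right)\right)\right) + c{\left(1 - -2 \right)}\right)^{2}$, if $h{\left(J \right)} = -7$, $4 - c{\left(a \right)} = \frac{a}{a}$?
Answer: $121$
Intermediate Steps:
$c{\left(a \right)} = 3$ ($c{\left(a \right)} = 4 - \frac{a}{a} = 4 - 1 = 3$)
$\left(\left(h{\left(4 \right)} + \left(8 + \left(12 - 5\right)\right)\right) + c{\left(1 - -2 \right)}\right)^{2} = \left(\left(-7 + \left(8 + \left(12 - 5\right)\right)\right) + 3\right)^{2} = \left(\left(-7 + \left(8 + 7\right)\right) + 3\right)^{2} = \left(\left(-7 + 15\right) + 3\right)^{2} = \left(8 + 3\right)^{2} = 11^{2} = 121$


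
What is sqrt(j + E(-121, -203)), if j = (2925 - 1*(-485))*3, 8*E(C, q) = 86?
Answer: sqrt(40963)/2 ≈ 101.20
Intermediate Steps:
E(C, q) = 43/4 (E(C, q) = (1/8)*86 = 43/4)
j = 10230 (j = (2925 + 485)*3 = 3410*3 = 10230)
sqrt(j + E(-121, -203)) = sqrt(10230 + 43/4) = sqrt(40963/4) = sqrt(40963)/2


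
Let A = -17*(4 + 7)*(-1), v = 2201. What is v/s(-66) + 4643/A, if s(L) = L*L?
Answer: 1876045/74052 ≈ 25.334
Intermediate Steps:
A = 187 (A = -17*11*(-1) = -187*(-1) = 187)
s(L) = L²
v/s(-66) + 4643/A = 2201/((-66)²) + 4643/187 = 2201/4356 + 4643*(1/187) = 2201*(1/4356) + 4643/187 = 2201/4356 + 4643/187 = 1876045/74052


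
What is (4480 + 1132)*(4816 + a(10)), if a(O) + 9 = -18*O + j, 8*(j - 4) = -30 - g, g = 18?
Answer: 25955500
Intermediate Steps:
j = -2 (j = 4 + (-30 - 1*18)/8 = 4 + (-30 - 18)/8 = 4 + (⅛)*(-48) = 4 - 6 = -2)
a(O) = -11 - 18*O (a(O) = -9 + (-18*O - 2) = -9 + (-2 - 18*O) = -11 - 18*O)
(4480 + 1132)*(4816 + a(10)) = (4480 + 1132)*(4816 + (-11 - 18*10)) = 5612*(4816 + (-11 - 180)) = 5612*(4816 - 191) = 5612*4625 = 25955500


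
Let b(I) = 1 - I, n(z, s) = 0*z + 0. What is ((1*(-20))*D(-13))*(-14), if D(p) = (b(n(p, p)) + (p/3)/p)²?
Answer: 4480/9 ≈ 497.78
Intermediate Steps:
n(z, s) = 0 (n(z, s) = 0 + 0 = 0)
D(p) = 16/9 (D(p) = ((1 - 1*0) + (p/3)/p)² = ((1 + 0) + (p*(⅓))/p)² = (1 + (p/3)/p)² = (1 + ⅓)² = (4/3)² = 16/9)
((1*(-20))*D(-13))*(-14) = ((1*(-20))*(16/9))*(-14) = -20*16/9*(-14) = -320/9*(-14) = 4480/9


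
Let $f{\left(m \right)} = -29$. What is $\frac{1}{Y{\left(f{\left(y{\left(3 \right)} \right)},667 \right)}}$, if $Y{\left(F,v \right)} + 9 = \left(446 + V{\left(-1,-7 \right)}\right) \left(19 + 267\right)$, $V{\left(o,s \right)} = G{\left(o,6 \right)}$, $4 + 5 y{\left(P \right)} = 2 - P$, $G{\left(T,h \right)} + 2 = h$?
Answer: $\frac{1}{128691} \approx 7.7705 \cdot 10^{-6}$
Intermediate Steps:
$G{\left(T,h \right)} = -2 + h$
$y{\left(P \right)} = - \frac{2}{5} - \frac{P}{5}$ ($y{\left(P \right)} = - \frac{4}{5} + \frac{2 - P}{5} = - \frac{4}{5} - \left(- \frac{2}{5} + \frac{P}{5}\right) = - \frac{2}{5} - \frac{P}{5}$)
$V{\left(o,s \right)} = 4$ ($V{\left(o,s \right)} = -2 + 6 = 4$)
$Y{\left(F,v \right)} = 128691$ ($Y{\left(F,v \right)} = -9 + \left(446 + 4\right) \left(19 + 267\right) = -9 + 450 \cdot 286 = -9 + 128700 = 128691$)
$\frac{1}{Y{\left(f{\left(y{\left(3 \right)} \right)},667 \right)}} = \frac{1}{128691}$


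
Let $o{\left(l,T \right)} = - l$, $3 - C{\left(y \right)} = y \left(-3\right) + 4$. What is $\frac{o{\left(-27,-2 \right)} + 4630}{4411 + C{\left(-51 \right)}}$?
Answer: $\frac{4657}{4257} \approx 1.094$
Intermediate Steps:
$C{\left(y \right)} = -1 + 3 y$ ($C{\left(y \right)} = 3 - \left(y \left(-3\right) + 4\right) = 3 - \left(- 3 y + 4\right) = 3 - \left(4 - 3 y\right) = 3 + \left(-4 + 3 y\right) = -1 + 3 y$)
$\frac{o{\left(-27,-2 \right)} + 4630}{4411 + C{\left(-51 \right)}} = \frac{\left(-1\right) \left(-27\right) + 4630}{4411 + \left(-1 + 3 \left(-51\right)\right)} = \frac{27 + 4630}{4411 - 154} = \frac{4657}{4411 - 154} = \frac{4657}{4257}$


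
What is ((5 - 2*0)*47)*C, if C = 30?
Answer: 7050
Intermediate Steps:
((5 - 2*0)*47)*C = ((5 - 2*0)*47)*30 = ((5 + 0)*47)*30 = (5*47)*30 = 235*30 = 7050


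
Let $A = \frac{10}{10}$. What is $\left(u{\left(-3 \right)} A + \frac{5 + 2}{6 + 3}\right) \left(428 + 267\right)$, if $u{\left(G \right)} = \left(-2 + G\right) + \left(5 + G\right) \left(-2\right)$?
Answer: $- \frac{51430}{9} \approx -5714.4$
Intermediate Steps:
$u{\left(G \right)} = -12 - G$ ($u{\left(G \right)} = \left(-2 + G\right) - \left(10 + 2 G\right) = -12 - G$)
$A = 1$ ($A = 10 \cdot \frac{1}{10} = 1$)
$\left(u{\left(-3 \right)} A + \frac{5 + 2}{6 + 3}\right) \left(428 + 267\right) = \left(\left(-12 - -3\right) 1 + \frac{5 + 2}{6 + 3}\right) \left(428 + 267\right) = \left(\left(-12 + 3\right) 1 + \frac{7}{9}\right) 695 = \left(\left(-9\right) 1 + 7 \cdot \frac{1}{9}\right) 695 = \left(-9 + \frac{7}{9}\right) 695 = \left(- \frac{74}{9}\right) 695 = - \frac{51430}{9}$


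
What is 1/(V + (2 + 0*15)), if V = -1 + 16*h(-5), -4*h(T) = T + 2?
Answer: 1/13 ≈ 0.076923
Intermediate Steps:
h(T) = -½ - T/4 (h(T) = -(T + 2)/4 = -(2 + T)/4 = -½ - T/4)
V = 11 (V = -1 + 16*(-½ - ¼*(-5)) = -1 + 16*(-½ + 5/4) = -1 + 16*(¾) = -1 + 12 = 11)
1/(V + (2 + 0*15)) = 1/(11 + (2 + 0*15)) = 1/(11 + (2 + 0)) = 1/(11 + 2) = 1/13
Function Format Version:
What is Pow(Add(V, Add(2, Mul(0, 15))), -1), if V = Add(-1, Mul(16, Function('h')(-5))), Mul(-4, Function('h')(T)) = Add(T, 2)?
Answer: Rational(1, 13) ≈ 0.076923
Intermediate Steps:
Function('h')(T) = Add(Rational(-1, 2), Mul(Rational(-1, 4), T)) (Function('h')(T) = Mul(Rational(-1, 4), Add(T, 2)) = Mul(Rational(-1, 4), Add(2, T)) = Add(Rational(-1, 2), Mul(Rational(-1, 4), T)))
V = 11 (V = Add(-1, Mul(16, Add(Rational(-1, 2), Mul(Rational(-1, 4), -5)))) = Add(-1, Mul(16, Add(Rational(-1, 2), Rational(5, 4)))) = Add(-1, Mul(16, Rational(3, 4))) = Add(-1, 12) = 11)
Pow(Add(V, Add(2, Mul(0, 15))), -1) = Pow(Add(11, Add(2, Mul(0, 15))), -1) = Pow(Add(11, Add(2, 0)), -1) = Pow(Add(11, 2), -1) = Pow(13, -1) = Rational(1, 13)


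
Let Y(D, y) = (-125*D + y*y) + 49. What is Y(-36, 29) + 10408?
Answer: 15798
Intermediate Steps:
Y(D, y) = 49 + y² - 125*D (Y(D, y) = (-125*D + y²) + 49 = (y² - 125*D) + 49 = 49 + y² - 125*D)
Y(-36, 29) + 10408 = (49 + 29² - 125*(-36)) + 10408 = (49 + 841 + 4500) + 10408 = 5390 + 10408 = 15798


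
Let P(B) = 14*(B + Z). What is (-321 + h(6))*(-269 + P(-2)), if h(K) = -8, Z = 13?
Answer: 37835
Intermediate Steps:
P(B) = 182 + 14*B (P(B) = 14*(B + 13) = 14*(13 + B) = 182 + 14*B)
(-321 + h(6))*(-269 + P(-2)) = (-321 - 8)*(-269 + (182 + 14*(-2))) = -329*(-269 + (182 - 28)) = -329*(-269 + 154) = -329*(-115) = 37835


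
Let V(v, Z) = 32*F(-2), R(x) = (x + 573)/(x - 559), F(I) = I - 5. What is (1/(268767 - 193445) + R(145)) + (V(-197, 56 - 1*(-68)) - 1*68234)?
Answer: -1067400489923/15591654 ≈ -68460.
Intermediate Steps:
F(I) = -5 + I
R(x) = (573 + x)/(-559 + x)
V(v, Z) = -224 (V(v, Z) = 32*(-5 - 2) = 32*(-7) = -224)
(1/(268767 - 193445) + R(145)) + (V(-197, 56 - 1*(-68)) - 1*68234) = (1/(268767 - 193445) + (573 + 145)/(-559 + 145)) + (-224 - 1*68234) = (1/75322 + 718/(-414)) + (-224 - 68234) = (1/75322 - 1/414*718) - 68458 = (1/75322 - 359/207) - 68458 = -27040391/15591654 - 68458 = -1067400489923/15591654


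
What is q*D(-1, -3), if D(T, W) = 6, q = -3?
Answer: -18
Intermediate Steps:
q*D(-1, -3) = -3*6 = -18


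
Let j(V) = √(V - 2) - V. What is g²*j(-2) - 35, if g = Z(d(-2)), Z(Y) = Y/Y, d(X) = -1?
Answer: -33 + 2*I ≈ -33.0 + 2.0*I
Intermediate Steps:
Z(Y) = 1
g = 1
j(V) = √(-2 + V) - V
g²*j(-2) - 35 = 1²*(√(-2 - 2) - 1*(-2)) - 35 = 1*(√(-4) + 2) - 35 = 1*(2*I + 2) - 35 = 1*(2 + 2*I) - 35 = (2 + 2*I) - 35 = -33 + 2*I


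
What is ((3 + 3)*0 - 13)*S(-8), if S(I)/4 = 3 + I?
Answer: 260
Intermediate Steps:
S(I) = 12 + 4*I (S(I) = 4*(3 + I) = 12 + 4*I)
((3 + 3)*0 - 13)*S(-8) = ((3 + 3)*0 - 13)*(12 + 4*(-8)) = (6*0 - 13)*(12 - 32) = (0 - 13)*(-20) = -13*(-20) = 260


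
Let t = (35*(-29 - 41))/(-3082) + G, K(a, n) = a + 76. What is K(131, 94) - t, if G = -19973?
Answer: 31096155/1541 ≈ 20179.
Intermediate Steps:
K(a, n) = 76 + a
t = -30777168/1541 (t = (35*(-29 - 41))/(-3082) - 19973 = (35*(-70))*(-1/3082) - 19973 = -2450*(-1/3082) - 19973 = 1225/1541 - 19973 = -30777168/1541 ≈ -19972.)
K(131, 94) - t = (76 + 131) - 1*(-30777168/1541) = 207 + 30777168/1541 = 31096155/1541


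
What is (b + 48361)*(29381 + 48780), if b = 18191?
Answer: 5201770872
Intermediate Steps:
(b + 48361)*(29381 + 48780) = (18191 + 48361)*(29381 + 48780) = 66552*78161 = 5201770872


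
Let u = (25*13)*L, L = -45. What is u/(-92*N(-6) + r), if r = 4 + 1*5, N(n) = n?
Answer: -4875/187 ≈ -26.070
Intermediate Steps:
r = 9 (r = 4 + 5 = 9)
u = -14625 (u = (25*13)*(-45) = 325*(-45) = -14625)
u/(-92*N(-6) + r) = -14625/(-92*(-6) + 9) = -14625/(552 + 9) = -14625/561 = -14625*1/561 = -4875/187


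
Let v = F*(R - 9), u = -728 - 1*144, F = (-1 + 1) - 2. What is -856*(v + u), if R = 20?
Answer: 765264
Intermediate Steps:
F = -2 (F = 0 - 2 = -2)
u = -872 (u = -728 - 144 = -872)
v = -22 (v = -2*(20 - 9) = -2*11 = -22)
-856*(v + u) = -856*(-22 - 872) = -856*(-894) = 765264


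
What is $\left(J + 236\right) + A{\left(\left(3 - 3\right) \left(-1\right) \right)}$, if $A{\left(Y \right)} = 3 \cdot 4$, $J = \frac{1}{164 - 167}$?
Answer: $\frac{743}{3} \approx 247.67$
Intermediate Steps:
$J = - \frac{1}{3}$ ($J = \frac{1}{-3} = - \frac{1}{3} \approx -0.33333$)
$A{\left(Y \right)} = 12$
$\left(J + 236\right) + A{\left(\left(3 - 3\right) \left(-1\right) \right)} = \left(- \frac{1}{3} + 236\right) + 12 = \frac{707}{3} + 12 = \frac{743}{3}$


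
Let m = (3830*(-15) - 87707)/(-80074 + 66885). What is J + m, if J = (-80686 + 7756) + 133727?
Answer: 801996790/13189 ≈ 60808.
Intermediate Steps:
J = 60797 (J = -72930 + 133727 = 60797)
m = 145157/13189 (m = (-57450 - 87707)/(-13189) = -145157*(-1/13189) = 145157/13189 ≈ 11.006)
J + m = 60797 + 145157/13189 = 801996790/13189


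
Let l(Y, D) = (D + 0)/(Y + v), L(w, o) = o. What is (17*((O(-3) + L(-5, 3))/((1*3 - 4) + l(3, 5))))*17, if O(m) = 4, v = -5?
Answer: -578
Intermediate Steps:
l(Y, D) = D/(-5 + Y) (l(Y, D) = (D + 0)/(Y - 5) = D/(-5 + Y))
(17*((O(-3) + L(-5, 3))/((1*3 - 4) + l(3, 5))))*17 = (17*((4 + 3)/((1*3 - 4) + 5/(-5 + 3))))*17 = (17*(7/((3 - 4) + 5/(-2))))*17 = (17*(7/(-1 + 5*(-½))))*17 = (17*(7/(-1 - 5/2)))*17 = (17*(7/(-7/2)))*17 = (17*(7*(-2/7)))*17 = (17*(-2))*17 = -34*17 = -578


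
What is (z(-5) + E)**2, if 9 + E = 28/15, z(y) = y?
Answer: 33124/225 ≈ 147.22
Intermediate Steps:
E = -107/15 (E = -9 + 28/15 = -107/15 ≈ -7.1333)
(z(-5) + E)**2 = (-5 - 107/15)**2 = (-182/15)**2 = 33124/225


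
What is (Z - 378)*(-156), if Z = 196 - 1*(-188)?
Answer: -936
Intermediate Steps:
Z = 384 (Z = 196 + 188 = 384)
(Z - 378)*(-156) = (384 - 378)*(-156) = 6*(-156) = -936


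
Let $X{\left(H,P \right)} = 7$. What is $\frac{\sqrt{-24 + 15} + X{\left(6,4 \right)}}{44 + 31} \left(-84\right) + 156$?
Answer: $\frac{3704}{25} - \frac{84 i}{25} \approx 148.16 - 3.36 i$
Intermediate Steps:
$\frac{\sqrt{-24 + 15} + X{\left(6,4 \right)}}{44 + 31} \left(-84\right) + 156 = \frac{\sqrt{-24 + 15} + 7}{44 + 31} \left(-84\right) + 156 = \frac{\sqrt{-9} + 7}{75} \left(-84\right) + 156 = \left(3 i + 7\right) \frac{1}{75} \left(-84\right) + 156 = \left(7 + 3 i\right) \frac{1}{75} \left(-84\right) + 156 = \left(\frac{7}{75} + \frac{i}{25}\right) \left(-84\right) + 156 = \left(- \frac{196}{25} - \frac{84 i}{25}\right) + 156 = \frac{3704}{25} - \frac{84 i}{25}$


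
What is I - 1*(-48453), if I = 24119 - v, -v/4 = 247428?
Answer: 1062284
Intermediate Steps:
v = -989712 (v = -4*247428 = -989712)
I = 1013831 (I = 24119 - 1*(-989712) = 24119 + 989712 = 1013831)
I - 1*(-48453) = 1013831 - 1*(-48453) = 1013831 + 48453 = 1062284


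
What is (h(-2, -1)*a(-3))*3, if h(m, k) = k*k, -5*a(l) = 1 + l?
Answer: 6/5 ≈ 1.2000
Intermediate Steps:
a(l) = -⅕ - l/5 (a(l) = -(1 + l)/5 = -⅕ - l/5)
h(m, k) = k²
(h(-2, -1)*a(-3))*3 = ((-1)²*(-⅕ - ⅕*(-3)))*3 = (1*(-⅕ + ⅗))*3 = (1*(⅖))*3 = (⅖)*3 = 6/5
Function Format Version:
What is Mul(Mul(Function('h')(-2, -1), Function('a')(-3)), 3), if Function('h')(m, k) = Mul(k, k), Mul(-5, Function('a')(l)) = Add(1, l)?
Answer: Rational(6, 5) ≈ 1.2000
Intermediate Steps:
Function('a')(l) = Add(Rational(-1, 5), Mul(Rational(-1, 5), l)) (Function('a')(l) = Mul(Rational(-1, 5), Add(1, l)) = Add(Rational(-1, 5), Mul(Rational(-1, 5), l)))
Function('h')(m, k) = Pow(k, 2)
Mul(Mul(Function('h')(-2, -1), Function('a')(-3)), 3) = Mul(Mul(Pow(-1, 2), Add(Rational(-1, 5), Mul(Rational(-1, 5), -3))), 3) = Mul(Mul(1, Add(Rational(-1, 5), Rational(3, 5))), 3) = Mul(Mul(1, Rational(2, 5)), 3) = Mul(Rational(2, 5), 3) = Rational(6, 5)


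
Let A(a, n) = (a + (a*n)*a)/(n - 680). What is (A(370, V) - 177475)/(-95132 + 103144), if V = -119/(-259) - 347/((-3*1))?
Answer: -321821058/12536777 ≈ -25.670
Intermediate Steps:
V = 12890/111 (V = -119*(-1/259) - 347/(-3) = 17/37 - 347*(-⅓) = 17/37 + 347/3 = 12890/111 ≈ 116.13)
A(a, n) = (a + n*a²)/(-680 + n)
(A(370, V) - 177475)/(-95132 + 103144) = (370*(1 + 370*(12890/111))/(-680 + 12890/111) - 177475)/(-95132 + 103144) = (370*(1 + 128900/3)/(-62590/111) - 177475)/8012 = (370*(-111/62590)*(128903/3) - 177475)*(1/8012) = (-176468207/6259 - 177475)*(1/8012) = -1287284232/6259*1/8012 = -321821058/12536777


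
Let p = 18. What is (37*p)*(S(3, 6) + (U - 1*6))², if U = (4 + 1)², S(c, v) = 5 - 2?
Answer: 322344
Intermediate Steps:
S(c, v) = 3
U = 25 (U = 5² = 25)
(37*p)*(S(3, 6) + (U - 1*6))² = (37*18)*(3 + (25 - 1*6))² = 666*(3 + (25 - 6))² = 666*(3 + 19)² = 666*22² = 666*484 = 322344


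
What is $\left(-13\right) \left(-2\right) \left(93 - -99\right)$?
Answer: $4992$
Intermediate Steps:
$\left(-13\right) \left(-2\right) \left(93 - -99\right) = 26 \left(93 + 99\right) = 26 \cdot 192 = 4992$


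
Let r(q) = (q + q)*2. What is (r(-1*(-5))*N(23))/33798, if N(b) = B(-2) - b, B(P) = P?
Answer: -250/16899 ≈ -0.014794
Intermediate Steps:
N(b) = -2 - b
r(q) = 4*q (r(q) = (2*q)*2 = 4*q)
(r(-1*(-5))*N(23))/33798 = ((4*(-1*(-5)))*(-2 - 1*23))/33798 = ((4*5)*(-2 - 23))*(1/33798) = (20*(-25))*(1/33798) = -500*1/33798 = -250/16899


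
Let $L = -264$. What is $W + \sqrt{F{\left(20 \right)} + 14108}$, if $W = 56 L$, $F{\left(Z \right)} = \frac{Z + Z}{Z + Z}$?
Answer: $-14784 + \sqrt{14109} \approx -14665.0$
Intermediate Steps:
$F{\left(Z \right)} = 1$ ($F{\left(Z \right)} = \frac{2 Z}{2 Z} = 2 Z \frac{1}{2 Z} = 1$)
$W = -14784$ ($W = 56 \left(-264\right) = -14784$)
$W + \sqrt{F{\left(20 \right)} + 14108} = -14784 + \sqrt{1 + 14108} = -14784 + \sqrt{14109}$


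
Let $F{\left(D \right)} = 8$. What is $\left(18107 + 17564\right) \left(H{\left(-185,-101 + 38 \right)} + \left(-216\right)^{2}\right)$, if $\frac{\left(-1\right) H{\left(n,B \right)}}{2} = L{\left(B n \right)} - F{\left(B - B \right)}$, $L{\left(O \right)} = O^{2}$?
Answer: $-9689362884638$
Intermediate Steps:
$H{\left(n,B \right)} = 16 - 2 B^{2} n^{2}$ ($H{\left(n,B \right)} = - 2 \left(\left(B n\right)^{2} - 8\right) = - 2 \left(B^{2} n^{2} - 8\right) = - 2 \left(-8 + B^{2} n^{2}\right) = 16 - 2 B^{2} n^{2}$)
$\left(18107 + 17564\right) \left(H{\left(-185,-101 + 38 \right)} + \left(-216\right)^{2}\right) = \left(18107 + 17564\right) \left(\left(16 - 2 \left(-101 + 38\right)^{2} \left(-185\right)^{2}\right) + \left(-216\right)^{2}\right) = 35671 \left(\left(16 - 2 \left(-63\right)^{2} \cdot 34225\right) + 46656\right) = 35671 \left(\left(16 - 7938 \cdot 34225\right) + 46656\right) = 35671 \left(\left(16 - 271678050\right) + 46656\right) = 35671 \left(-271678034 + 46656\right) = 35671 \left(-271631378\right) = -9689362884638$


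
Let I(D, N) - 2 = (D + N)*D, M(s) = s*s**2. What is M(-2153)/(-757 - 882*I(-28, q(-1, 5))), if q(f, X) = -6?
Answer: 9980035577/842185 ≈ 11850.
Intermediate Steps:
M(s) = s**3
I(D, N) = 2 + D*(D + N) (I(D, N) = 2 + (D + N)*D = 2 + D*(D + N))
M(-2153)/(-757 - 882*I(-28, q(-1, 5))) = (-2153)**3/(-757 - 882*(2 + (-28)**2 - 28*(-6))) = -9980035577/(-757 - 882*(2 + 784 + 168)) = -9980035577/(-757 - 882*954) = -9980035577/(-757 - 841428) = -9980035577/(-842185) = -9980035577*(-1/842185) = 9980035577/842185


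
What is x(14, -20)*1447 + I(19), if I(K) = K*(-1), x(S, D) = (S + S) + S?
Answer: 60755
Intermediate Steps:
x(S, D) = 3*S (x(S, D) = 2*S + S = 3*S)
I(K) = -K
x(14, -20)*1447 + I(19) = (3*14)*1447 - 1*19 = 42*1447 - 19 = 60774 - 19 = 60755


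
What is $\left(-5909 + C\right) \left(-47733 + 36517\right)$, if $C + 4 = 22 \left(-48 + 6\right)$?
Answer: $76683792$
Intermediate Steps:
$C = -928$ ($C = -4 + 22 \left(-48 + 6\right) = -4 + 22 \left(-42\right) = -4 - 924 = -928$)
$\left(-5909 + C\right) \left(-47733 + 36517\right) = \left(-5909 - 928\right) \left(-47733 + 36517\right) = \left(-6837\right) \left(-11216\right) = 76683792$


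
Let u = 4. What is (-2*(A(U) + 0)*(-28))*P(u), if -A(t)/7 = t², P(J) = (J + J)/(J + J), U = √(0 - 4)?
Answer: 1568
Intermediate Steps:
U = 2*I (U = √(-4) = 2*I ≈ 2.0*I)
P(J) = 1 (P(J) = (2*J)/((2*J)) = (2*J)*(1/(2*J)) = 1)
A(t) = -7*t²
(-2*(A(U) + 0)*(-28))*P(u) = (-2*(-7*(2*I)² + 0)*(-28))*1 = (-2*(-7*(-4) + 0)*(-28))*1 = (-2*(28 + 0)*(-28))*1 = (-2*28*(-28))*1 = -56*(-28)*1 = 1568*1 = 1568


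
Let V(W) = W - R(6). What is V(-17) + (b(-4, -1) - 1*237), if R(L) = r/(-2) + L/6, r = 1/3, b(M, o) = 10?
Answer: -1469/6 ≈ -244.83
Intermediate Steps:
r = ⅓ ≈ 0.33333
R(L) = -⅙ + L/6 (R(L) = (⅓)/(-2) + L/6 = (⅓)*(-½) + L*(⅙) = -⅙ + L/6)
V(W) = -⅚ + W (V(W) = W - (-⅙ + (⅙)*6) = W - (-⅙ + 1) = W - 1*⅚ = W - ⅚ = -⅚ + W)
V(-17) + (b(-4, -1) - 1*237) = (-⅚ - 17) + (10 - 1*237) = -107/6 + (10 - 237) = -107/6 - 227 = -1469/6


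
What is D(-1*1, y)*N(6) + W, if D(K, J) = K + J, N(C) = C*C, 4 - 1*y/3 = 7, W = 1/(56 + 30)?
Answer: -30959/86 ≈ -359.99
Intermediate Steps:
W = 1/86 ≈ 0.011628
y = -9 (y = 12 - 3*7 = 12 - 21 = -9)
N(C) = C²
D(K, J) = J + K
D(-1*1, y)*N(6) + W = (-9 - 1*1)*6² + 1/86 = (-9 - 1)*36 + 1/86 = -10*36 + 1/86 = -360 + 1/86 = -30959/86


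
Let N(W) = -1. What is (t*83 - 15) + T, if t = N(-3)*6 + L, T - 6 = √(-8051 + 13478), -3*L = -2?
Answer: -1355/3 + 9*√67 ≈ -378.00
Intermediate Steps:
L = ⅔ (L = -⅓*(-2) = ⅔ ≈ 0.66667)
T = 6 + 9*√67 (T = 6 + √(-8051 + 13478) = 6 + √5427 = 6 + 9*√67 ≈ 79.668)
t = -16/3 (t = -1*6 + ⅔ = -6 + ⅔ = -16/3 ≈ -5.3333)
(t*83 - 15) + T = (-16/3*83 - 15) + (6 + 9*√67) = (-1328/3 - 15) + (6 + 9*√67) = -1373/3 + (6 + 9*√67) = -1355/3 + 9*√67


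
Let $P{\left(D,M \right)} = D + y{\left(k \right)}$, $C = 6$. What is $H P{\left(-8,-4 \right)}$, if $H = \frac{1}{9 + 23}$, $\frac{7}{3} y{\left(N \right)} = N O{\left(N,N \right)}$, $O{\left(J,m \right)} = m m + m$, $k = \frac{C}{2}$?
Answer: $\frac{13}{56} \approx 0.23214$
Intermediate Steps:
$k = 3$ ($k = \frac{6}{2} = 6 \cdot \frac{1}{2} = 3$)
$O{\left(J,m \right)} = m + m^{2}$ ($O{\left(J,m \right)} = m^{2} + m = m + m^{2}$)
$y{\left(N \right)} = \frac{3 N^{2} \left(1 + N\right)}{7}$ ($y{\left(N \right)} = \frac{3 N N \left(1 + N\right)}{7} = \frac{3 N^{2} \left(1 + N\right)}{7}$)
$P{\left(D,M \right)} = \frac{108}{7} + D$ ($P{\left(D,M \right)} = D + \frac{3 \cdot 3^{2} \left(1 + 3\right)}{7} = D + \frac{3}{7} \cdot 9 \cdot 4 = D + \frac{108}{7} = \frac{108}{7} + D$)
$H = \frac{1}{32} \approx 0.03125$
$H P{\left(-8,-4 \right)} = \frac{\frac{108}{7} - 8}{32} = \frac{1}{32} \cdot \frac{52}{7} = \frac{13}{56}$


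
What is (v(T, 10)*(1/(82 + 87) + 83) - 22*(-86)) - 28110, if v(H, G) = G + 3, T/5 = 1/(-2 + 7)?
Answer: -326806/13 ≈ -25139.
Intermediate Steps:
T = 1 (T = 5/(-2 + 7) = 5/5 = 5*(⅕) = 1)
v(H, G) = 3 + G
(v(T, 10)*(1/(82 + 87) + 83) - 22*(-86)) - 28110 = ((3 + 10)*(1/(82 + 87) + 83) - 22*(-86)) - 28110 = (13*(1/169 + 83) + 1892) - 28110 = (13*(14028/169) + 1892) - 28110 = (14028/13 + 1892) - 28110 = 38624/13 - 28110 = -326806/13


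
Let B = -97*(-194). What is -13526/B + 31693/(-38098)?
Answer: -555856211/358464082 ≈ -1.5507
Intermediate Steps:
B = 18818
-13526/B + 31693/(-38098) = -13526/18818 + 31693/(-38098) = -13526*1/18818 + 31693*(-1/38098) = -6763/9409 - 31693/38098 = -555856211/358464082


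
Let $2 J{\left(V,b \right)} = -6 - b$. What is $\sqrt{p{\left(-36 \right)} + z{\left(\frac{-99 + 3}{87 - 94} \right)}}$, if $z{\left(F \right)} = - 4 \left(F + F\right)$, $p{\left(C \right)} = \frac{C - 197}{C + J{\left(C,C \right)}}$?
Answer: $\frac{i \sqrt{43491}}{21} \approx 9.9307 i$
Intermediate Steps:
$J{\left(V,b \right)} = -3 - \frac{b}{2}$ ($J{\left(V,b \right)} = \frac{-6 - b}{2} = -3 - \frac{b}{2}$)
$p{\left(C \right)} = \frac{-197 + C}{-3 + \frac{C}{2}}$ ($p{\left(C \right)} = \frac{C - 197}{C - \left(3 + \frac{C}{2}\right)} = \frac{-197 + C}{-3 + \frac{C}{2}}$)
$z{\left(F \right)} = - 8 F$ ($z{\left(F \right)} = - 4 \cdot 2 F = - 8 F$)
$\sqrt{p{\left(-36 \right)} + z{\left(\frac{-99 + 3}{87 - 94} \right)}} = \sqrt{\frac{2 \left(-197 - 36\right)}{-6 - 36} - 8 \frac{-99 + 3}{87 - 94}} = \sqrt{2 \frac{1}{-42} \left(-233\right) - 8 \left(- \frac{96}{-7}\right)} = \sqrt{2 \left(- \frac{1}{42}\right) \left(-233\right) - 8 \left(\left(-96\right) \left(- \frac{1}{7}\right)\right)} = \sqrt{\frac{233}{21} - \frac{768}{7}} = \sqrt{- \frac{2071}{21}} = \frac{i \sqrt{43491}}{21}$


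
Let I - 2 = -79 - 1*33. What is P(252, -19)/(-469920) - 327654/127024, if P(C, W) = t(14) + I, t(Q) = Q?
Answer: -801869653/310891240 ≈ -2.5793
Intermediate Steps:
I = -110 (I = 2 + (-79 - 1*33) = 2 + (-79 - 33) = 2 - 112 = -110)
P(C, W) = -96 (P(C, W) = 14 - 110 = -96)
P(252, -19)/(-469920) - 327654/127024 = -96/(-469920) - 327654/127024 = -96*(-1/469920) - 327654*1/127024 = 1/4895 - 163827/63512 = -801869653/310891240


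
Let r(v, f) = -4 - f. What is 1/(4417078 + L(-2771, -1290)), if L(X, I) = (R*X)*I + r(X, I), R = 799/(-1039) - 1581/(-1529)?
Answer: 1588631/8524009514604 ≈ 1.8637e-7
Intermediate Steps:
R = 420988/1588631 (R = 799*(-1/1039) - 1581*(-1/1529) = -799/1039 + 1581/1529 = 420988/1588631 ≈ 0.26500)
L(X, I) = -4 - I + 420988*I*X/1588631 (L(X, I) = (420988*X/1588631)*I + (-4 - I) = 420988*I*X/1588631 + (-4 - I) = -4 - I + 420988*I*X/1588631)
1/(4417078 + L(-2771, -1290)) = 1/(4417078 + (-4 - 1*(-1290) + (420988/1588631)*(-1290)*(-2771))) = 1/(4417078 + (-4 + 1290 + 1504859494920/1588631)) = 1/(4417078 + 1506902474386/1588631) = 1/(8524009514604/1588631) = 1588631/8524009514604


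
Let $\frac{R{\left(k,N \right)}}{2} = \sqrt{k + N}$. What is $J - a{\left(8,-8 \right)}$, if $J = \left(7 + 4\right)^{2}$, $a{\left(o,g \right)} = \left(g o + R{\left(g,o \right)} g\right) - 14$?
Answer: $199$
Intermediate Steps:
$R{\left(k,N \right)} = 2 \sqrt{N + k}$ ($R{\left(k,N \right)} = 2 \sqrt{k + N} = 2 \sqrt{N + k}$)
$a{\left(o,g \right)} = -14 + g o + 2 g \sqrt{g + o}$ ($a{\left(o,g \right)} = \left(g o + 2 \sqrt{o + g} g\right) - 14 = \left(g o + 2 \sqrt{g + o} g\right) - 14 = \left(g o + 2 g \sqrt{g + o}\right) - 14 = -14 + g o + 2 g \sqrt{g + o}$)
$J = 121$ ($J = 11^{2} = 121$)
$J - a{\left(8,-8 \right)} = 121 - \left(-14 - 64 + 2 \left(-8\right) \sqrt{-8 + 8}\right) = 121 - \left(-14 - 64 + 2 \left(-8\right) \sqrt{0}\right) = 121 - \left(-14 - 64 + 2 \left(-8\right) 0\right) = 121 - \left(-14 - 64 + 0\right) = 121 - -78 = 121 + 78 = 199$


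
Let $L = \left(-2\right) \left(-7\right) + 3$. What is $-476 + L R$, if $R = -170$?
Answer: $-3366$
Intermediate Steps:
$L = 17$ ($L = 14 + 3 = 17$)
$-476 + L R = -476 + 17 \left(-170\right) = -476 - 2890 = -3366$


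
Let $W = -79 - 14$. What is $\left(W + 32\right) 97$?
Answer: $-5917$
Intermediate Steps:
$W = -93$ ($W = -79 - 14 = -93$)
$\left(W + 32\right) 97 = \left(-93 + 32\right) 97 = \left(-61\right) 97 = -5917$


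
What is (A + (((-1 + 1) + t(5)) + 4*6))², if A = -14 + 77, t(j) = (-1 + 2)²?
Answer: 7744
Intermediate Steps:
t(j) = 1 (t(j) = 1² = 1)
A = 63
(A + (((-1 + 1) + t(5)) + 4*6))² = (63 + (((-1 + 1) + 1) + 4*6))² = (63 + ((0 + 1) + 24))² = (63 + (1 + 24))² = (63 + 25)² = 88² = 7744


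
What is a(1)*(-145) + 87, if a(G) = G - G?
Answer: 87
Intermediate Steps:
a(G) = 0
a(1)*(-145) + 87 = 0*(-145) + 87 = 0 + 87 = 87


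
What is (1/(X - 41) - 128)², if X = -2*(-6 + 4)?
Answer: 22439169/1369 ≈ 16391.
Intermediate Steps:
X = 4 (X = -2*(-2) = 4)
(1/(X - 41) - 128)² = (1/(4 - 41) - 128)² = (1/(-37) - 128)² = (-1/37 - 128)² = (-4737/37)² = 22439169/1369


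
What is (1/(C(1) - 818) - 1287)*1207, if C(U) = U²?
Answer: -1269136360/817 ≈ -1.5534e+6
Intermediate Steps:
(1/(C(1) - 818) - 1287)*1207 = (1/(1² - 818) - 1287)*1207 = (1/(1 - 818) - 1287)*1207 = (1/(-817) - 1287)*1207 = (-1/817 - 1287)*1207 = -1051480/817*1207 = -1269136360/817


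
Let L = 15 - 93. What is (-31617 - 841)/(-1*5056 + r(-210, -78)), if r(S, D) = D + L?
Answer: 16229/2606 ≈ 6.2276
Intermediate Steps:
L = -78
r(S, D) = -78 + D (r(S, D) = D - 78 = -78 + D)
(-31617 - 841)/(-1*5056 + r(-210, -78)) = (-31617 - 841)/(-1*5056 + (-78 - 78)) = -32458/(-5056 - 156) = -32458/(-5212) = -32458*(-1/5212) = 16229/2606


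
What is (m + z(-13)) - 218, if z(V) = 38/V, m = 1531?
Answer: 17031/13 ≈ 1310.1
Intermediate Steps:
(m + z(-13)) - 218 = (1531 + 38/(-13)) - 218 = (1531 + 38*(-1/13)) - 218 = (1531 - 38/13) - 218 = 19865/13 - 218 = 17031/13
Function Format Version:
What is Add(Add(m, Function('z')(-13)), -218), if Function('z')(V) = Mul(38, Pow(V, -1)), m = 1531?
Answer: Rational(17031, 13) ≈ 1310.1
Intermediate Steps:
Add(Add(m, Function('z')(-13)), -218) = Add(Add(1531, Mul(38, Pow(-13, -1))), -218) = Add(Add(1531, Mul(38, Rational(-1, 13))), -218) = Add(Add(1531, Rational(-38, 13)), -218) = Add(Rational(19865, 13), -218) = Rational(17031, 13)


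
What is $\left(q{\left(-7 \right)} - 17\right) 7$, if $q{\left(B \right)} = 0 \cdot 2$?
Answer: $-119$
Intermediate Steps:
$q{\left(B \right)} = 0$
$\left(q{\left(-7 \right)} - 17\right) 7 = \left(0 - 17\right) 7 = \left(-17\right) 7 = -119$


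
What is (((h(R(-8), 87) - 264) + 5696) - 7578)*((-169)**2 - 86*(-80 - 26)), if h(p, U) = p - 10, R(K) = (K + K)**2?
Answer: -71586300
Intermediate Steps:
R(K) = 4*K**2 (R(K) = (2*K)**2 = 4*K**2)
h(p, U) = -10 + p
(((h(R(-8), 87) - 264) + 5696) - 7578)*((-169)**2 - 86*(-80 - 26)) = ((((-10 + 4*(-8)**2) - 264) + 5696) - 7578)*((-169)**2 - 86*(-80 - 26)) = ((((-10 + 4*64) - 264) + 5696) - 7578)*(28561 - 86*(-106)) = ((((-10 + 256) - 264) + 5696) - 7578)*(28561 + 9116) = (((246 - 264) + 5696) - 7578)*37677 = ((-18 + 5696) - 7578)*37677 = (5678 - 7578)*37677 = -1900*37677 = -71586300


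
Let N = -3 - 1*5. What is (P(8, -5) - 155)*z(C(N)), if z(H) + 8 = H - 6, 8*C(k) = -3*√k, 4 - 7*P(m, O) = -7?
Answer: 2148 + 1611*I*√2/14 ≈ 2148.0 + 162.74*I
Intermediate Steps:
P(m, O) = 11/7 (P(m, O) = 4/7 - ⅐*(-7) = 4/7 + 1 = 11/7)
N = -8 (N = -3 - 5 = -8)
C(k) = -3*√k/8 (C(k) = (-3*√k)/8 = -3*√k/8)
z(H) = -14 + H (z(H) = -8 + (H - 6) = -8 + (-6 + H) = -14 + H)
(P(8, -5) - 155)*z(C(N)) = (11/7 - 155)*(-14 - 3*I*√2/4) = -1074*(-14 - 3*I*√2/4)/7 = 2148 + 1611*I*√2/14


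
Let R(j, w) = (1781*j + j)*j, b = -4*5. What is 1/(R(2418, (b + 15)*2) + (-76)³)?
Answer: 1/10418423192 ≈ 9.5984e-11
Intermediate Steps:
b = -20
R(j, w) = 1782*j² (R(j, w) = (1782*j)*j = 1782*j²)
1/(R(2418, (b + 15)*2) + (-76)³) = 1/(1782*2418² + (-76)³) = 1/(1782*5846724 - 438976) = 1/(10418862168 - 438976) = 1/10418423192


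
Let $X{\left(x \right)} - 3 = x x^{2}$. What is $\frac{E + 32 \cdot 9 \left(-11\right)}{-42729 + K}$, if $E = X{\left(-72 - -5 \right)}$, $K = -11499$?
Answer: $\frac{75982}{13557} \approx 5.6046$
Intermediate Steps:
$X{\left(x \right)} = 3 + x^{3}$ ($X{\left(x \right)} = 3 + x x^{2} = 3 + x^{3}$)
$E = -300760$ ($E = 3 + \left(-72 - -5\right)^{3} = 3 + \left(-72 + 5\right)^{3} = 3 + \left(-67\right)^{3} = 3 - 300763 = -300760$)
$\frac{E + 32 \cdot 9 \left(-11\right)}{-42729 + K} = \frac{-300760 + 32 \cdot 9 \left(-11\right)}{-42729 - 11499} = \frac{-300760 + 288 \left(-11\right)}{-54228} = \left(-300760 - 3168\right) \left(- \frac{1}{54228}\right) = \left(-303928\right) \left(- \frac{1}{54228}\right) = \frac{75982}{13557}$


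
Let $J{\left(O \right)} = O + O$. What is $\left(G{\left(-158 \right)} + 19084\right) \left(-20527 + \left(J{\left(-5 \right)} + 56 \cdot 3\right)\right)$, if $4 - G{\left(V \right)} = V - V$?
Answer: $-388803472$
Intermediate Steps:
$J{\left(O \right)} = 2 O$
$G{\left(V \right)} = 4$ ($G{\left(V \right)} = 4 - \left(V - V\right) = 4 - 0 = 4 + 0 = 4$)
$\left(G{\left(-158 \right)} + 19084\right) \left(-20527 + \left(J{\left(-5 \right)} + 56 \cdot 3\right)\right) = \left(4 + 19084\right) \left(-20527 + \left(2 \left(-5\right) + 56 \cdot 3\right)\right) = 19088 \left(-20527 + \left(-10 + 168\right)\right) = 19088 \left(-20527 + 158\right) = 19088 \left(-20369\right) = -388803472$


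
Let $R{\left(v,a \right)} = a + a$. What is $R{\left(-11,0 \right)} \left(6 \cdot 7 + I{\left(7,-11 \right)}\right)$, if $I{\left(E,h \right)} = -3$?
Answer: $0$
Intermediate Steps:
$R{\left(v,a \right)} = 2 a$
$R{\left(-11,0 \right)} \left(6 \cdot 7 + I{\left(7,-11 \right)}\right) = 2 \cdot 0 \left(6 \cdot 7 - 3\right) = 0 \left(42 - 3\right) = 0 \cdot 39 = 0$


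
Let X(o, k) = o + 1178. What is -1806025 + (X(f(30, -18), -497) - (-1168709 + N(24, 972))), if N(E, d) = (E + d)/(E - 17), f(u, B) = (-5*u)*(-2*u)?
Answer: -4390962/7 ≈ -6.2728e+5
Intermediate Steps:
f(u, B) = 10*u²
X(o, k) = 1178 + o
N(E, d) = (E + d)/(-17 + E)
-1806025 + (X(f(30, -18), -497) - (-1168709 + N(24, 972))) = -1806025 + ((1178 + 10*30²) - (-1168709 + (24 + 972)/(-17 + 24))) = -1806025 + ((1178 + 10*900) - (-1168709 + 996/7)) = -1806025 + ((1178 + 9000) - (-1168709 + (⅐)*996)) = -1806025 + (10178 - (-1168709 + 996/7)) = -1806025 + (10178 - 1*(-8179967/7)) = -1806025 + (10178 + 8179967/7) = -1806025 + 8251213/7 = -4390962/7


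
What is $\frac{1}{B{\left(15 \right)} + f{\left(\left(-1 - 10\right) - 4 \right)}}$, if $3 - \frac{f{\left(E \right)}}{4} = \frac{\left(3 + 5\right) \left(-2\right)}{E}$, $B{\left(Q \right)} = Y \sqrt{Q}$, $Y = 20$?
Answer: $- \frac{435}{334136} + \frac{1125 \sqrt{15}}{334136} \approx 0.011738$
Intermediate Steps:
$B{\left(Q \right)} = 20 \sqrt{Q}$
$f{\left(E \right)} = 12 + \frac{64}{E}$ ($f{\left(E \right)} = 12 - 4 \frac{\left(3 + 5\right) \left(-2\right)}{E} = 12 - 4 \frac{8 \left(-2\right)}{E} = 12 - 4 \left(- \frac{16}{E}\right) = 12 + \frac{64}{E}$)
$\frac{1}{B{\left(15 \right)} + f{\left(\left(-1 - 10\right) - 4 \right)}} = \frac{1}{20 \sqrt{15} + \left(12 + \frac{64}{\left(-1 - 10\right) - 4}\right)} = \frac{1}{20 \sqrt{15} + \left(12 + \frac{64}{-11 - 4}\right)} = \frac{1}{20 \sqrt{15} + \left(12 + \frac{64}{-15}\right)} = \frac{1}{20 \sqrt{15} + \left(12 + 64 \left(- \frac{1}{15}\right)\right)} = \frac{1}{20 \sqrt{15} + \left(12 - \frac{64}{15}\right)} = \frac{1}{20 \sqrt{15} + \frac{116}{15}} = \frac{1}{\frac{116}{15} + 20 \sqrt{15}}$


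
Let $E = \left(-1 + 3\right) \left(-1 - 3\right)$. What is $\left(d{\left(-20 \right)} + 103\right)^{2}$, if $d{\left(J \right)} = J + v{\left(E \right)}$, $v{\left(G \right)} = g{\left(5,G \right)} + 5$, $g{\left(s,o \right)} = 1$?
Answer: $7921$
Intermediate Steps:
$E = -8$ ($E = 2 \left(-4\right) = -8$)
$v{\left(G \right)} = 6$ ($v{\left(G \right)} = 1 + 5 = 6$)
$d{\left(J \right)} = 6 + J$ ($d{\left(J \right)} = J + 6 = 6 + J$)
$\left(d{\left(-20 \right)} + 103\right)^{2} = \left(\left(6 - 20\right) + 103\right)^{2} = \left(-14 + 103\right)^{2} = 89^{2} = 7921$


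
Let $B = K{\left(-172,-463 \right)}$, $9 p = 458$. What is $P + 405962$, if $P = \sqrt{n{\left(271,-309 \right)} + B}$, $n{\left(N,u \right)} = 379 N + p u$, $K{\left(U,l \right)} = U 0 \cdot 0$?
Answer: $405962 + \frac{\sqrt{782859}}{3} \approx 4.0626 \cdot 10^{5}$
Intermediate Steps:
$K{\left(U,l \right)} = 0$ ($K{\left(U,l \right)} = 0 \cdot 0 = 0$)
$p = \frac{458}{9}$ ($p = \frac{1}{9} \cdot 458 = \frac{458}{9} \approx 50.889$)
$B = 0$
$n{\left(N,u \right)} = 379 N + \frac{458 u}{9}$
$P = \frac{\sqrt{782859}}{3}$ ($P = \sqrt{\left(379 \cdot 271 + \frac{458}{9} \left(-309\right)\right) + 0} = \sqrt{\left(102709 - \frac{47174}{3}\right) + 0} = \sqrt{\frac{260953}{3} + 0} = \sqrt{\frac{260953}{3}} = \frac{\sqrt{782859}}{3} \approx 294.93$)
$P + 405962 = \frac{\sqrt{782859}}{3} + 405962 = 405962 + \frac{\sqrt{782859}}{3}$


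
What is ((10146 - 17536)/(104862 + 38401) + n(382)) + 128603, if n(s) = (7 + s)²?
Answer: 40102744622/143263 ≈ 2.7992e+5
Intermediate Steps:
((10146 - 17536)/(104862 + 38401) + n(382)) + 128603 = ((10146 - 17536)/(104862 + 38401) + (7 + 382)²) + 128603 = (-7390/143263 + 389²) + 128603 = (-7390*1/143263 + 151321) + 128603 = (-7390/143263 + 151321) + 128603 = 21678693033/143263 + 128603 = 40102744622/143263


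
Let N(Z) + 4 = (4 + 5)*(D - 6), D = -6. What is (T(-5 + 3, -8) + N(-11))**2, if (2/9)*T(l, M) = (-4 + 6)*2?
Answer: 8836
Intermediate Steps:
T(l, M) = 18 (T(l, M) = 9*((-4 + 6)*2)/2 = 9*(2*2)/2 = (9/2)*4 = 18)
N(Z) = -112 (N(Z) = -4 + (4 + 5)*(-6 - 6) = -4 + 9*(-12) = -4 - 108 = -112)
(T(-5 + 3, -8) + N(-11))**2 = (18 - 112)**2 = (-94)**2 = 8836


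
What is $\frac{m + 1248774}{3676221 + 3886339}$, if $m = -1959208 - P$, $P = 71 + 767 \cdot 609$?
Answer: $- \frac{147201}{945320} \approx -0.15572$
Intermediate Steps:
$P = 467174$ ($P = 71 + 467103 = 467174$)
$m = -2426382$ ($m = -1959208 - 467174 = -2426382$)
$\frac{m + 1248774}{3676221 + 3886339} = \frac{-2426382 + 1248774}{3676221 + 3886339} = - \frac{1177608}{7562560} = \left(-1177608\right) \frac{1}{7562560} = - \frac{147201}{945320}$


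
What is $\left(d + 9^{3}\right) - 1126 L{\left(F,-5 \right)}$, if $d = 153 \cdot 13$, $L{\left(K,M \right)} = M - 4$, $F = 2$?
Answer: $12852$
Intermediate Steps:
$L{\left(K,M \right)} = -4 + M$
$d = 1989$
$\left(d + 9^{3}\right) - 1126 L{\left(F,-5 \right)} = \left(1989 + 9^{3}\right) - 1126 \left(-4 - 5\right) = \left(1989 + 729\right) - 1126 \left(-9\right) = 2718 - -10134 = 2718 + 10134 = 12852$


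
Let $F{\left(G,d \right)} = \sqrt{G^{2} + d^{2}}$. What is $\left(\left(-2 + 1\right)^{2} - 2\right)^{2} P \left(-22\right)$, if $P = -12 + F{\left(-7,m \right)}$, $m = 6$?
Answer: $264 - 22 \sqrt{85} \approx 61.17$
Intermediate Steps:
$P = -12 + \sqrt{85}$ ($P = -12 + \sqrt{\left(-7\right)^{2} + 6^{2}} = -12 + \sqrt{49 + 36} = -12 + \sqrt{85} \approx -2.7805$)
$\left(\left(-2 + 1\right)^{2} - 2\right)^{2} P \left(-22\right) = \left(\left(-2 + 1\right)^{2} - 2\right)^{2} \left(-12 + \sqrt{85}\right) \left(-22\right) = \left(\left(-1\right)^{2} - 2\right)^{2} \left(-12 + \sqrt{85}\right) \left(-22\right) = \left(1 - 2\right)^{2} \left(-12 + \sqrt{85}\right) \left(-22\right) = \left(-1\right)^{2} \left(-12 + \sqrt{85}\right) \left(-22\right) = 1 \left(-12 + \sqrt{85}\right) \left(-22\right) = \left(-12 + \sqrt{85}\right) \left(-22\right) = 264 - 22 \sqrt{85}$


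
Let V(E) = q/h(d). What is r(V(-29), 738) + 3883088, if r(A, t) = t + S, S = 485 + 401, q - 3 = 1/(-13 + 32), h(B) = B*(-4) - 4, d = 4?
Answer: 3884712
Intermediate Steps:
h(B) = -4 - 4*B (h(B) = -4*B - 4 = -4 - 4*B)
q = 58/19 (q = 3 + 1/(-13 + 32) = 3 + 1/19 = 58/19 ≈ 3.0526)
S = 886
V(E) = -29/190 (V(E) = 58/(19*(-4 - 4*4)) = 58/(19*(-4 - 16)) = (58/19)/(-20) = (58/19)*(-1/20) = -29/190)
r(A, t) = 886 + t (r(A, t) = t + 886 = 886 + t)
r(V(-29), 738) + 3883088 = (886 + 738) + 3883088 = 1624 + 3883088 = 3884712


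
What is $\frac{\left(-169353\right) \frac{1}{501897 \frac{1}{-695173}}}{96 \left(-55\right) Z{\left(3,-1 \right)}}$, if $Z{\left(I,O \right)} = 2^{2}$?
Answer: $- \frac{13081070341}{1177784960} \approx -11.107$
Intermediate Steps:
$Z{\left(I,O \right)} = 4$
$\frac{\left(-169353\right) \frac{1}{501897 \frac{1}{-695173}}}{96 \left(-55\right) Z{\left(3,-1 \right)}} = \frac{\left(-169353\right) \frac{1}{501897 \frac{1}{-695173}}}{96 \left(-55\right) 4} = \frac{\left(-169353\right) \frac{1}{501897 \left(- \frac{1}{695173}\right)}}{\left(-5280\right) 4} = \frac{\left(-169353\right) \frac{1}{- \frac{501897}{695173}}}{-21120} = \left(-169353\right) \left(- \frac{695173}{501897}\right) \left(- \frac{1}{21120}\right) = \frac{39243211023}{167299} \left(- \frac{1}{21120}\right) = - \frac{13081070341}{1177784960}$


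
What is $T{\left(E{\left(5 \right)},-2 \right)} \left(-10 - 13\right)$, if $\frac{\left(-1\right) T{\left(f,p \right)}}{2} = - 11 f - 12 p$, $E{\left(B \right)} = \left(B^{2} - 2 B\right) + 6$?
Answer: $-9522$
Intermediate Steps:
$E{\left(B \right)} = 6 + B^{2} - 2 B$
$T{\left(f,p \right)} = 22 f + 24 p$ ($T{\left(f,p \right)} = - 2 \left(- 11 f - 12 p\right) = - 2 \left(- 12 p - 11 f\right) = 22 f + 24 p$)
$T{\left(E{\left(5 \right)},-2 \right)} \left(-10 - 13\right) = \left(22 \left(6 + 5^{2} - 10\right) + 24 \left(-2\right)\right) \left(-10 - 13\right) = \left(22 \left(6 + 25 - 10\right) - 48\right) \left(-23\right) = \left(22 \cdot 21 - 48\right) \left(-23\right) = \left(462 - 48\right) \left(-23\right) = 414 \left(-23\right) = -9522$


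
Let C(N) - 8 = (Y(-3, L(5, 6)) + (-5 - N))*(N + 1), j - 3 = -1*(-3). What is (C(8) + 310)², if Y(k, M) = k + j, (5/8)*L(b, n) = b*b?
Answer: 51984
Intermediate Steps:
L(b, n) = 8*b²/5 (L(b, n) = 8*(b*b)/5 = 8*b²/5)
j = 6 (j = 3 - 1*(-3) = 3 + 3 = 6)
Y(k, M) = 6 + k (Y(k, M) = k + 6 = 6 + k)
C(N) = 8 + (1 + N)*(-2 - N) (C(N) = 8 + ((6 - 3) + (-5 - N))*(N + 1) = 8 + (3 + (-5 - N))*(1 + N) = 8 + (-2 - N)*(1 + N) = 8 + (1 + N)*(-2 - N))
(C(8) + 310)² = ((6 - 1*8² - 3*8) + 310)² = ((6 - 1*64 - 24) + 310)² = ((6 - 64 - 24) + 310)² = (-82 + 310)² = 228² = 51984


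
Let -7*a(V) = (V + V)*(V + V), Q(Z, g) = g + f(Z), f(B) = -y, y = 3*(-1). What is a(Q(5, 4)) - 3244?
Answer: -3272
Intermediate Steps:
y = -3
f(B) = 3 (f(B) = -1*(-3) = 3)
Q(Z, g) = 3 + g (Q(Z, g) = g + 3 = 3 + g)
a(V) = -4*V**2/7 (a(V) = -(V + V)*(V + V)/7 = -2*V*2*V/7 = -4*V**2/7)
a(Q(5, 4)) - 3244 = -4*(3 + 4)**2/7 - 3244 = -4/7*7**2 - 3244 = -4/7*49 - 3244 = -28 - 3244 = -3272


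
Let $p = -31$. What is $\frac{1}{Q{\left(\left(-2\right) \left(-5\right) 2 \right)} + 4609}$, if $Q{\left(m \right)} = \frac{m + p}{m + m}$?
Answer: $\frac{40}{184349} \approx 0.00021698$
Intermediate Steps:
$Q{\left(m \right)} = \frac{-31 + m}{2 m}$ ($Q{\left(m \right)} = \frac{m - 31}{m + m} = \frac{-31 + m}{2 m}$)
$\frac{1}{Q{\left(\left(-2\right) \left(-5\right) 2 \right)} + 4609} = \frac{1}{\frac{-31 + \left(-2\right) \left(-5\right) 2}{2 \left(-2\right) \left(-5\right) 2} + 4609} = \frac{1}{\frac{-31 + 10 \cdot 2}{2 \cdot 10 \cdot 2} + 4609} = \frac{1}{\frac{-31 + 20}{2 \cdot 20} + 4609} = \frac{1}{\frac{1}{2} \cdot \frac{1}{20} \left(-11\right) + 4609} = \frac{1}{- \frac{11}{40} + 4609} = \frac{1}{\frac{184349}{40}} = \frac{40}{184349}$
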